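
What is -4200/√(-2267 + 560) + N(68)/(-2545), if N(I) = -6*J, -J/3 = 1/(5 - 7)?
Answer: 9/2545 + 1400*I*√1707/569 ≈ 0.0035363 + 101.66*I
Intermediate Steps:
J = 3/2 (J = -3/(5 - 7) = -3/(-2) = -3*(-½) = 3/2 ≈ 1.5000)
N(I) = -9 (N(I) = -6*3/2 = -9)
-4200/√(-2267 + 560) + N(68)/(-2545) = -4200/√(-2267 + 560) - 9/(-2545) = -4200*(-I*√1707/1707) - 9*(-1/2545) = -4200*(-I*√1707/1707) + 9/2545 = -(-1400)*I*√1707/569 + 9/2545 = 1400*I*√1707/569 + 9/2545 = 9/2545 + 1400*I*√1707/569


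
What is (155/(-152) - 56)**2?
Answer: 75116889/23104 ≈ 3251.3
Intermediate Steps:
(155/(-152) - 56)**2 = (155*(-1/152) - 56)**2 = (-155/152 - 56)**2 = (-8667/152)**2 = 75116889/23104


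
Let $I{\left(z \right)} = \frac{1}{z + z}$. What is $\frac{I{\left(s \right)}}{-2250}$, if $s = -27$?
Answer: $\frac{1}{121500} \approx 8.2304 \cdot 10^{-6}$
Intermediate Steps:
$I{\left(z \right)} = \frac{1}{2 z}$
$\frac{I{\left(s \right)}}{-2250} = \frac{\frac{1}{2} \frac{1}{-27}}{-2250} = \frac{1}{2} \left(- \frac{1}{27}\right) \left(- \frac{1}{2250}\right) = \left(- \frac{1}{54}\right) \left(- \frac{1}{2250}\right) = \frac{1}{121500}$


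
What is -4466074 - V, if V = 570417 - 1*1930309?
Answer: -3106182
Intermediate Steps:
V = -1359892 (V = 570417 - 1930309 = -1359892)
-4466074 - V = -4466074 - 1*(-1359892) = -4466074 + 1359892 = -3106182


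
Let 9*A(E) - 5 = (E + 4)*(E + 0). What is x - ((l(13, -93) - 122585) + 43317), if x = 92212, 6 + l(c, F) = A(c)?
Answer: 1543148/9 ≈ 1.7146e+5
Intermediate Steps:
A(E) = 5/9 + E*(4 + E)/9 (A(E) = 5/9 + ((E + 4)*(E + 0))/9 = 5/9 + ((4 + E)*E)/9 = 5/9 + (E*(4 + E))/9 = 5/9 + E*(4 + E)/9)
l(c, F) = -49/9 + c²/9 + 4*c/9 (l(c, F) = -6 + (5/9 + c²/9 + 4*c/9) = -49/9 + c²/9 + 4*c/9)
x - ((l(13, -93) - 122585) + 43317) = 92212 - (((-49/9 + (⅑)*13² + (4/9)*13) - 122585) + 43317) = 92212 - (((-49/9 + (⅑)*169 + 52/9) - 122585) + 43317) = 92212 - (((-49/9 + 169/9 + 52/9) - 122585) + 43317) = 92212 - ((172/9 - 122585) + 43317) = 92212 - (-1103093/9 + 43317) = 92212 - 1*(-713240/9) = 92212 + 713240/9 = 1543148/9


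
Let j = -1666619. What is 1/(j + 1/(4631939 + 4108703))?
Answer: -8740642/14567320029397 ≈ -6.0002e-7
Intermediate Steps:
1/(j + 1/(4631939 + 4108703)) = 1/(-1666619 + 1/(4631939 + 4108703)) = 1/(-1666619 + 1/8740642) = 1/(-14567320029397/8740642) = -8740642/14567320029397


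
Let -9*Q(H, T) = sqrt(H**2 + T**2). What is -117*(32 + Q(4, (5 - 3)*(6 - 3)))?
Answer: -3744 + 26*sqrt(13) ≈ -3650.3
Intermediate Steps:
Q(H, T) = -sqrt(H**2 + T**2)/9
-117*(32 + Q(4, (5 - 3)*(6 - 3))) = -117*(32 - sqrt(4**2 + ((5 - 3)*(6 - 3))**2)/9) = -117*(32 - sqrt(16 + (2*3)**2)/9) = -117*(32 - sqrt(16 + 6**2)/9) = -117*(32 - sqrt(16 + 36)/9) = -117*(32 - 2*sqrt(13)/9) = -3744 + 26*sqrt(13)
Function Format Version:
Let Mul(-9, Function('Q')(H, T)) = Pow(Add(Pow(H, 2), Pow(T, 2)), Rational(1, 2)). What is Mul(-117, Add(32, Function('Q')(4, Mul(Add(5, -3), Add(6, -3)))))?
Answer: Add(-3744, Mul(26, Pow(13, Rational(1, 2)))) ≈ -3650.3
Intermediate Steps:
Function('Q')(H, T) = Mul(Rational(-1, 9), Pow(Add(Pow(H, 2), Pow(T, 2)), Rational(1, 2)))
Mul(-117, Add(32, Function('Q')(4, Mul(Add(5, -3), Add(6, -3))))) = Mul(-117, Add(32, Mul(Rational(-1, 9), Pow(Add(Pow(4, 2), Pow(Mul(Add(5, -3), Add(6, -3)), 2)), Rational(1, 2))))) = Mul(-117, Add(32, Mul(Rational(-1, 9), Pow(Add(16, Pow(Mul(2, 3), 2)), Rational(1, 2))))) = Mul(-117, Add(32, Mul(Rational(-1, 9), Pow(Add(16, Pow(6, 2)), Rational(1, 2))))) = Mul(-117, Add(32, Mul(Rational(-1, 9), Pow(Add(16, 36), Rational(1, 2))))) = Mul(-117, Add(32, Mul(Rational(-1, 9), Pow(52, Rational(1, 2))))) = Mul(-117, Add(32, Mul(Rational(-1, 9), Mul(2, Pow(13, Rational(1, 2)))))) = Mul(-117, Add(32, Mul(Rational(-2, 9), Pow(13, Rational(1, 2))))) = Add(-3744, Mul(26, Pow(13, Rational(1, 2))))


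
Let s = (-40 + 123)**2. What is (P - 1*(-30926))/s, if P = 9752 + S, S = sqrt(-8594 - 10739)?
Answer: 40678/6889 + I*sqrt(19333)/6889 ≈ 5.9048 + 0.020183*I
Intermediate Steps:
S = I*sqrt(19333) (S = sqrt(-19333) = I*sqrt(19333) ≈ 139.04*I)
P = 9752 + I*sqrt(19333) ≈ 9752.0 + 139.04*I
s = 6889 (s = 83**2 = 6889)
(P - 1*(-30926))/s = ((9752 + I*sqrt(19333)) - 1*(-30926))/6889 = ((9752 + I*sqrt(19333)) + 30926)*(1/6889) = (40678 + I*sqrt(19333))*(1/6889) = 40678/6889 + I*sqrt(19333)/6889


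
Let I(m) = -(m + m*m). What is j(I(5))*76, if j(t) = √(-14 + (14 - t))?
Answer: 76*√30 ≈ 416.27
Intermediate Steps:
I(m) = -m - m² (I(m) = -(m + m²) = -m - m²)
j(t) = √(-t)
j(I(5))*76 = √(-(-1)*5*(1 + 5))*76 = √(-(-1)*5*6)*76 = √(-1*(-30))*76 = √30*76 = 76*√30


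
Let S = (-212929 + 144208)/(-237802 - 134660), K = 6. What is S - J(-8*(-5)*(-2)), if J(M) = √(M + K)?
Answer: 22907/124154 - I*√74 ≈ 0.1845 - 8.6023*I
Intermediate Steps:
J(M) = √(6 + M) (J(M) = √(M + 6) = √(6 + M))
S = 22907/124154 (S = -68721/(-372462) = -68721*(-1/372462) = 22907/124154 ≈ 0.18450)
S - J(-8*(-5)*(-2)) = 22907/124154 - √(6 - 8*(-5)*(-2)) = 22907/124154 - √(6 + 40*(-2)) = 22907/124154 - √(6 - 80) = 22907/124154 - √(-74) = 22907/124154 - I*√74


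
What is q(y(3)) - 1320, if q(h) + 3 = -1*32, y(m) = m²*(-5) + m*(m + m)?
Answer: -1355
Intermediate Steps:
y(m) = -3*m² (y(m) = -5*m² + m*(2*m) = -5*m² + 2*m² = -3*m²)
q(h) = -35 (q(h) = -3 - 1*32 = -3 - 32 = -35)
q(y(3)) - 1320 = -35 - 1320 = -1355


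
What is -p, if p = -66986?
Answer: 66986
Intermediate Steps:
-p = -1*(-66986) = 66986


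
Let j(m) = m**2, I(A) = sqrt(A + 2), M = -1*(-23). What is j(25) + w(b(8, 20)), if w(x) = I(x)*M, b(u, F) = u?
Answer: 625 + 23*sqrt(10) ≈ 697.73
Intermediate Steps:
M = 23
I(A) = sqrt(2 + A)
w(x) = 23*sqrt(2 + x) (w(x) = sqrt(2 + x)*23 = 23*sqrt(2 + x))
j(25) + w(b(8, 20)) = 25**2 + 23*sqrt(2 + 8) = 625 + 23*sqrt(10)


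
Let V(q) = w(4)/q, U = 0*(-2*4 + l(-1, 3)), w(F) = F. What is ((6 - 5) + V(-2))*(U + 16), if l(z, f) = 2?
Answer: -16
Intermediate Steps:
U = 0 (U = 0*(-2*4 + 2) = 0*(-8 + 2) = 0*(-6) = 0)
V(q) = 4/q
((6 - 5) + V(-2))*(U + 16) = ((6 - 5) + 4/(-2))*(0 + 16) = (1 + 4*(-½))*16 = (1 - 2)*16 = -1*16 = -16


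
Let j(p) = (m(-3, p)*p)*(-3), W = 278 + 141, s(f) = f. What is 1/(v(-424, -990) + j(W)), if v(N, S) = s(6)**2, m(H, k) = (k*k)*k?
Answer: -1/92464994127 ≈ -1.0815e-11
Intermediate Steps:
m(H, k) = k**3 (m(H, k) = k**2*k = k**3)
W = 419
j(p) = -3*p**4 (j(p) = (p**3*p)*(-3) = p**4*(-3) = -3*p**4)
v(N, S) = 36 (v(N, S) = 6**2 = 36)
1/(v(-424, -990) + j(W)) = 1/(36 - 3*419**4) = 1/(36 - 3*30821664721) = 1/(36 - 92464994163) = 1/(-92464994127) = -1/92464994127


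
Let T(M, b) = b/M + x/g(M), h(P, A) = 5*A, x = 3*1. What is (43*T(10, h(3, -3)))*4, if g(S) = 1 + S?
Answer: -2322/11 ≈ -211.09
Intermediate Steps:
x = 3
T(M, b) = 3/(1 + M) + b/M (T(M, b) = b/M + 3/(1 + M) = 3/(1 + M) + b/M)
(43*T(10, h(3, -3)))*4 = (43*(3/(1 + 10) + (5*(-3))/10))*4 = (43*(3/11 - 15*⅒))*4 = (43*(3*(1/11) - 3/2))*4 = (43*(3/11 - 3/2))*4 = (43*(-27/22))*4 = -1161/22*4 = -2322/11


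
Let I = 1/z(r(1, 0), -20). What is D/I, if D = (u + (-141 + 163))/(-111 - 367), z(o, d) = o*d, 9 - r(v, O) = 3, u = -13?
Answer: 540/239 ≈ 2.2594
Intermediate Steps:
r(v, O) = 6 (r(v, O) = 9 - 1*3 = 9 - 3 = 6)
z(o, d) = d*o
D = -9/478 (D = (-13 + (-141 + 163))/(-111 - 367) = (-13 + 22)/(-478) = 9*(-1/478) = -9/478 ≈ -0.018828)
I = -1/120 (I = 1/(-20*6) = 1/(-120) = -1/120 ≈ -0.0083333)
D/I = -9/(478*(-1/120)) = -9/478*(-120) = 540/239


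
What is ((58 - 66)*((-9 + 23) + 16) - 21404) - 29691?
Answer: -51335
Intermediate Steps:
((58 - 66)*((-9 + 23) + 16) - 21404) - 29691 = (-8*(14 + 16) - 21404) - 29691 = (-8*30 - 21404) - 29691 = (-240 - 21404) - 29691 = -21644 - 29691 = -51335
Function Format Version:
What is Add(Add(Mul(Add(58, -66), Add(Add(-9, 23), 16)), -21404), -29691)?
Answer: -51335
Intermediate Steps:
Add(Add(Mul(Add(58, -66), Add(Add(-9, 23), 16)), -21404), -29691) = Add(Add(Mul(-8, Add(14, 16)), -21404), -29691) = Add(Add(Mul(-8, 30), -21404), -29691) = Add(Add(-240, -21404), -29691) = Add(-21644, -29691) = -51335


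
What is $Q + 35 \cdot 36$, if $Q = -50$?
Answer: $1210$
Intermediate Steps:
$Q + 35 \cdot 36 = -50 + 35 \cdot 36 = -50 + 1260 = 1210$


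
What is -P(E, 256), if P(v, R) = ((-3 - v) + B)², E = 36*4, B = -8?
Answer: -24025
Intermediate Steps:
E = 144
P(v, R) = (-11 - v)² (P(v, R) = ((-3 - v) - 8)² = (-11 - v)²)
-P(E, 256) = -(11 + 144)² = -1*155² = -1*24025 = -24025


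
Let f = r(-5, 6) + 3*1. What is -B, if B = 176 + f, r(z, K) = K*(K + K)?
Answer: -251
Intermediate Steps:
r(z, K) = 2*K**2 (r(z, K) = K*(2*K) = 2*K**2)
f = 75 (f = 2*6**2 + 3*1 = 2*36 + 3 = 72 + 3 = 75)
B = 251 (B = 176 + 75 = 251)
-B = -1*251 = -251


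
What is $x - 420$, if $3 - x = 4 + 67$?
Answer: $-488$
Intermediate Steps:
$x = -68$ ($x = 3 - \left(4 + 67\right) = 3 - 71 = -68$)
$x - 420 = -68 - 420 = -488$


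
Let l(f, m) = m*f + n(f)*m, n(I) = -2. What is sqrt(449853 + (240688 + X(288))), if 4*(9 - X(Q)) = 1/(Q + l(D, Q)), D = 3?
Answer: sqrt(1591027199)/48 ≈ 830.99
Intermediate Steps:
l(f, m) = -2*m + f*m (l(f, m) = m*f - 2*m = f*m - 2*m = -2*m + f*m)
X(Q) = 9 - 1/(8*Q) (X(Q) = 9 - 1/(4*(Q + Q*(-2 + 3))) = 9 - 1/(4*(Q + Q*1)) = 9 - 1/(4*(Q + Q)) = 9 - 1/(2*Q)/4 = 9 - 1/(8*Q))
sqrt(449853 + (240688 + X(288))) = sqrt(449853 + (240688 + (9 - 1/8/288))) = sqrt(449853 + (240688 + (9 - 1/8*1/288))) = sqrt(449853 + (240688 + (9 - 1/2304))) = sqrt(449853 + (240688 + 20735/2304)) = sqrt(449853 + 554565887/2304) = sqrt(1591027199/2304) = sqrt(1591027199)/48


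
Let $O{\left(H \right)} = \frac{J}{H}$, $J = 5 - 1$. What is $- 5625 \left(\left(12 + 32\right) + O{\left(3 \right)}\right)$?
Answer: $-255000$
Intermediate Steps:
$J = 4$ ($J = 5 - 1 = 4$)
$O{\left(H \right)} = \frac{4}{H}$
$- 5625 \left(\left(12 + 32\right) + O{\left(3 \right)}\right) = - 5625 \left(\left(12 + 32\right) + \frac{4}{3}\right) = - 5625 \left(44 + 4 \cdot \frac{1}{3}\right) = - 5625 \left(44 + \frac{4}{3}\right) = \left(-5625\right) \frac{136}{3} = -255000$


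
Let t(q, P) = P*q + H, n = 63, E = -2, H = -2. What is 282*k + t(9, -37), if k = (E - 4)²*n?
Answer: 639241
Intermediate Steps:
t(q, P) = -2 + P*q (t(q, P) = P*q - 2 = -2 + P*q)
k = 2268 (k = (-2 - 4)²*63 = (-6)²*63 = 36*63 = 2268)
282*k + t(9, -37) = 282*2268 + (-2 - 37*9) = 639576 + (-2 - 333) = 639576 - 335 = 639241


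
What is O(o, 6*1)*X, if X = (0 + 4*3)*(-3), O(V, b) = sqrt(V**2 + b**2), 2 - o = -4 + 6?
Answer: -216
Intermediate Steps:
o = 0 (o = 2 - (-4 + 6) = 2 - 1*2 = 2 - 2 = 0)
X = -36 (X = (0 + 12)*(-3) = 12*(-3) = -36)
O(o, 6*1)*X = sqrt(0**2 + (6*1)**2)*(-36) = sqrt(0 + 6**2)*(-36) = sqrt(0 + 36)*(-36) = sqrt(36)*(-36) = 6*(-36) = -216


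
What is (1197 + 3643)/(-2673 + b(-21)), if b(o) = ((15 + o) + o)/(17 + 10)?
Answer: -2420/1337 ≈ -1.8100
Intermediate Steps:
b(o) = 5/9 + 2*o/27 (b(o) = (15 + 2*o)/27 = (15 + 2*o)*(1/27) = 5/9 + 2*o/27)
(1197 + 3643)/(-2673 + b(-21)) = (1197 + 3643)/(-2673 + (5/9 + (2/27)*(-21))) = 4840/(-2673 + (5/9 - 14/9)) = 4840/(-2673 - 1) = 4840/(-2674) = 4840*(-1/2674) = -2420/1337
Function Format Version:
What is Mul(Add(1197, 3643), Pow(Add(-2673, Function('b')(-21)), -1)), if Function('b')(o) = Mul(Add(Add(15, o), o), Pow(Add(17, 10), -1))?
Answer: Rational(-2420, 1337) ≈ -1.8100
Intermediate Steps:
Function('b')(o) = Add(Rational(5, 9), Mul(Rational(2, 27), o)) (Function('b')(o) = Mul(Add(15, Mul(2, o)), Pow(27, -1)) = Mul(Add(15, Mul(2, o)), Rational(1, 27)) = Add(Rational(5, 9), Mul(Rational(2, 27), o)))
Mul(Add(1197, 3643), Pow(Add(-2673, Function('b')(-21)), -1)) = Mul(Add(1197, 3643), Pow(Add(-2673, Add(Rational(5, 9), Mul(Rational(2, 27), -21))), -1)) = Mul(4840, Pow(Add(-2673, Add(Rational(5, 9), Rational(-14, 9))), -1)) = Mul(4840, Pow(Add(-2673, -1), -1)) = Mul(4840, Pow(-2674, -1)) = Mul(4840, Rational(-1, 2674)) = Rational(-2420, 1337)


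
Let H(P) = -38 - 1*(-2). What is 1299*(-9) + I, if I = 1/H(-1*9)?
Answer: -420877/36 ≈ -11691.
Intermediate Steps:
H(P) = -36 (H(P) = -38 + 2 = -36)
I = -1/36 (I = 1/(-36) = -1/36 ≈ -0.027778)
1299*(-9) + I = 1299*(-9) - 1/36 = -11691 - 1/36 = -420877/36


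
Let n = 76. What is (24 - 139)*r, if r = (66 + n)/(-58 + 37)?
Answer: 16330/21 ≈ 777.62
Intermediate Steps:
r = -142/21 (r = (66 + 76)/(-58 + 37) = 142/(-21) = 142*(-1/21) = -142/21 ≈ -6.7619)
(24 - 139)*r = (24 - 139)*(-142/21) = -115*(-142/21) = 16330/21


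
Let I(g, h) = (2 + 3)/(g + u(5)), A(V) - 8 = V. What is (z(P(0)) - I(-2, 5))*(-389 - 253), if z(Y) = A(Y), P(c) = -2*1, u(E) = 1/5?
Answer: -16906/3 ≈ -5635.3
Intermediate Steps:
u(E) = ⅕
P(c) = -2
A(V) = 8 + V
I(g, h) = 5/(⅕ + g) (I(g, h) = (2 + 3)/(g + ⅕) = 5/(⅕ + g))
z(Y) = 8 + Y
(z(P(0)) - I(-2, 5))*(-389 - 253) = ((8 - 2) - 25/(1 + 5*(-2)))*(-389 - 253) = (6 - 25/(1 - 10))*(-642) = (6 - 25/(-9))*(-642) = (6 - 25*(-1)/9)*(-642) = (6 - 1*(-25/9))*(-642) = (6 + 25/9)*(-642) = (79/9)*(-642) = -16906/3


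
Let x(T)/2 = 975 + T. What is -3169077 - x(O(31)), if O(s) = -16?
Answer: -3170995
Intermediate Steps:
x(T) = 1950 + 2*T (x(T) = 2*(975 + T) = 1950 + 2*T)
-3169077 - x(O(31)) = -3169077 - (1950 + 2*(-16)) = -3169077 - (1950 - 32) = -3169077 - 1*1918 = -3169077 - 1918 = -3170995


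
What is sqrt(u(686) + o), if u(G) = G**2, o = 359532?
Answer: 52*sqrt(307) ≈ 911.11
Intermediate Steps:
sqrt(u(686) + o) = sqrt(686**2 + 359532) = sqrt(470596 + 359532) = sqrt(830128) = 52*sqrt(307)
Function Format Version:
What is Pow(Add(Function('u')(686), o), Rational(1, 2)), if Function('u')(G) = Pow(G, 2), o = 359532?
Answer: Mul(52, Pow(307, Rational(1, 2))) ≈ 911.11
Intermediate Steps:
Pow(Add(Function('u')(686), o), Rational(1, 2)) = Pow(Add(Pow(686, 2), 359532), Rational(1, 2)) = Pow(Add(470596, 359532), Rational(1, 2)) = Pow(830128, Rational(1, 2)) = Mul(52, Pow(307, Rational(1, 2)))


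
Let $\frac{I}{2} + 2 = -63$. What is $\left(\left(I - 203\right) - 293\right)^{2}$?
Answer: $391876$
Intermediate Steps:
$I = -130$ ($I = -4 + 2 \left(-63\right) = -4 - 126 = -130$)
$\left(\left(I - 203\right) - 293\right)^{2} = \left(\left(-130 - 203\right) - 293\right)^{2} = \left(-333 - 293\right)^{2} = \left(-626\right)^{2} = 391876$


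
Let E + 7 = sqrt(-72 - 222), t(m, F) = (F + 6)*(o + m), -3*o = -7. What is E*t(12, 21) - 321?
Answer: -3030 + 2709*I*sqrt(6) ≈ -3030.0 + 6635.7*I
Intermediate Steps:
o = 7/3 (o = -1/3*(-7) = 7/3 ≈ 2.3333)
t(m, F) = (6 + F)*(7/3 + m) (t(m, F) = (F + 6)*(7/3 + m) = (6 + F)*(7/3 + m))
E = -7 + 7*I*sqrt(6) (E = -7 + sqrt(-72 - 222) = -7 + sqrt(-294) = -7 + 7*I*sqrt(6) ≈ -7.0 + 17.146*I)
E*t(12, 21) - 321 = (-7 + 7*I*sqrt(6))*(14 + 6*12 + (7/3)*21 + 21*12) - 321 = (-7 + 7*I*sqrt(6))*(14 + 72 + 49 + 252) - 321 = (-7 + 7*I*sqrt(6))*387 - 321 = (-2709 + 2709*I*sqrt(6)) - 321 = -3030 + 2709*I*sqrt(6)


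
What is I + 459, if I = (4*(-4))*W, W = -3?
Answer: 507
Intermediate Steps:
I = 48 (I = (4*(-4))*(-3) = -16*(-3) = 48)
I + 459 = 48 + 459 = 507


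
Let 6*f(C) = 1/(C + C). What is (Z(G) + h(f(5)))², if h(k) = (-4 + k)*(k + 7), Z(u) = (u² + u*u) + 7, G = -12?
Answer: 924253427161/12960000 ≈ 71316.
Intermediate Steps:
f(C) = 1/(12*C) (f(C) = 1/(6*(C + C)) = 1/(6*((2*C))) = (1/(2*C))/6 = 1/(12*C))
Z(u) = 7 + 2*u² (Z(u) = (u² + u²) + 7 = 2*u² + 7 = 7 + 2*u²)
h(k) = (-4 + k)*(7 + k)
(Z(G) + h(f(5)))² = ((7 + 2*(-12)²) + (-28 + ((1/12)/5)² + 3*((1/12)/5)))² = ((7 + 2*144) + (-28 + ((1/12)*(⅕))² + 3*((1/12)*(⅕))))² = ((7 + 288) + (-28 + (1/60)² + 3*(1/60)))² = (295 + (-28 + 1/3600 + 1/20))² = (295 - 100619/3600)² = (961381/3600)² = 924253427161/12960000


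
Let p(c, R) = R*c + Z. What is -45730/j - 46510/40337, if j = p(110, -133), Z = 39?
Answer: 1165983600/588557167 ≈ 1.9811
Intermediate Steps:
p(c, R) = 39 + R*c (p(c, R) = R*c + 39 = 39 + R*c)
j = -14591 (j = 39 - 133*110 = 39 - 14630 = -14591)
-45730/j - 46510/40337 = -45730/(-14591) - 46510/40337 = -45730*(-1/14591) - 46510*1/40337 = 45730/14591 - 46510/40337 = 1165983600/588557167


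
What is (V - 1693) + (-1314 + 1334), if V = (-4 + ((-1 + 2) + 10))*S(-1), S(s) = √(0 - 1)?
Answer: -1673 + 7*I ≈ -1673.0 + 7.0*I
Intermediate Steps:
S(s) = I (S(s) = √(-1) = I)
V = 7*I (V = (-4 + ((-1 + 2) + 10))*I = (-4 + (1 + 10))*I = (-4 + 11)*I = 7*I ≈ 7.0*I)
(V - 1693) + (-1314 + 1334) = (7*I - 1693) + (-1314 + 1334) = (-1693 + 7*I) + 20 = -1673 + 7*I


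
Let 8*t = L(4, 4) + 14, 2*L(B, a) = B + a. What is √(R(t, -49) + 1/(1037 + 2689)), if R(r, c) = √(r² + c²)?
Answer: √(46 + 42849*√38497)/414 ≈ 7.0037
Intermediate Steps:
L(B, a) = B/2 + a/2 (L(B, a) = (B + a)/2 = B/2 + a/2)
t = 9/4 (t = (((½)*4 + (½)*4) + 14)/8 = ((2 + 2) + 14)/8 = (4 + 14)/8 = (⅛)*18 = 9/4 ≈ 2.2500)
R(r, c) = √(c² + r²)
√(R(t, -49) + 1/(1037 + 2689)) = √(√((-49)² + (9/4)²) + 1/(1037 + 2689)) = √(√(2401 + 81/16) + 1/3726) = √(√(38497/16) + 1/3726) = √(√38497/4 + 1/3726) = √(1/3726 + √38497/4)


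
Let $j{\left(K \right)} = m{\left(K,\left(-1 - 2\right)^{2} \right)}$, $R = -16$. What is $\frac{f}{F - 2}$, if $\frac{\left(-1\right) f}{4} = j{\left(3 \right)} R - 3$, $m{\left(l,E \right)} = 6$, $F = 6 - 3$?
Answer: $396$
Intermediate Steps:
$F = 3$
$j{\left(K \right)} = 6$
$f = 396$ ($f = - 4 \left(6 \left(-16\right) - 3\right) = - 4 \left(-96 - 3\right) = \left(-4\right) \left(-99\right) = 396$)
$\frac{f}{F - 2} = \frac{396}{3 - 2} = \frac{396}{1} = 396 \cdot 1 = 396$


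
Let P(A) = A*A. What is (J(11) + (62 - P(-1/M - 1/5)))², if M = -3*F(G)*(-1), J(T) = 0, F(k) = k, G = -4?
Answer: 49796368801/12960000 ≈ 3842.3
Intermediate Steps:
M = -12 (M = -3*(-4)*(-1) = 12*(-1) = -12)
P(A) = A²
(J(11) + (62 - P(-1/M - 1/5)))² = (0 + (62 - (-1/(-12) - 1/5)²))² = (0 + (62 - (-1*(-1/12) - 1*⅕)²))² = (0 + (62 - (1/12 - ⅕)²))² = (0 + (62 - (-7/60)²))² = (0 + (62 - 1*49/3600))² = (0 + (62 - 49/3600))² = (0 + 223151/3600)² = (223151/3600)² = 49796368801/12960000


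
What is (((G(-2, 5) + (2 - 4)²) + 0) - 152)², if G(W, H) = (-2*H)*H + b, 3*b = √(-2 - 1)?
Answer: (-594 + I*√3)²/9 ≈ 39204.0 - 228.63*I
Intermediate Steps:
b = I*√3/3 (b = √(-2 - 1)/3 = √(-3)/3 = (I*√3)/3 = I*√3/3 ≈ 0.57735*I)
G(W, H) = -2*H² + I*√3/3 (G(W, H) = (-2*H)*H + I*√3/3 = -2*H² + I*√3/3)
(((G(-2, 5) + (2 - 4)²) + 0) - 152)² = ((((-2*5² + I*√3/3) + (2 - 4)²) + 0) - 152)² = ((((-2*25 + I*√3/3) + (-2)²) + 0) - 152)² = ((((-50 + I*√3/3) + 4) + 0) - 152)² = (((-46 + I*√3/3) + 0) - 152)² = ((-46 + I*√3/3) - 152)² = (-198 + I*√3/3)²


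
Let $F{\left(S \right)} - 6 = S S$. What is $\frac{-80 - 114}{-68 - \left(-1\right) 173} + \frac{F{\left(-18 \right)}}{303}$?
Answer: $- \frac{8044}{10605} \approx -0.75851$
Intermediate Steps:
$F{\left(S \right)} = 6 + S^{2}$ ($F{\left(S \right)} = 6 + S S = 6 + S^{2}$)
$\frac{-80 - 114}{-68 - \left(-1\right) 173} + \frac{F{\left(-18 \right)}}{303} = \frac{-80 - 114}{-68 - \left(-1\right) 173} + \frac{6 + \left(-18\right)^{2}}{303} = \frac{-80 - 114}{-68 - -173} + \left(6 + 324\right) \frac{1}{303} = - \frac{194}{-68 + 173} + 330 \cdot \frac{1}{303} = - \frac{194}{105} + \frac{110}{101} = - \frac{8044}{10605}$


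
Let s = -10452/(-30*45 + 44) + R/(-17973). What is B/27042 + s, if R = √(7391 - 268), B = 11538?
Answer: 24809301/2943071 - √7123/17973 ≈ 8.4250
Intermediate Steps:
R = √7123 ≈ 84.398
s = 5226/653 - √7123/17973 (s = -10452/(-30*45 + 44) + √7123/(-17973) = -10452/(-1350 + 44) + √7123*(-1/17973) = -10452/(-1306) - √7123/17973 = -10452*(-1/1306) - √7123/17973 = 5226/653 - √7123/17973 ≈ 7.9984)
B/27042 + s = 11538/27042 + (5226/653 - √7123/17973) = 11538*(1/27042) + (5226/653 - √7123/17973) = 1923/4507 + (5226/653 - √7123/17973) = 24809301/2943071 - √7123/17973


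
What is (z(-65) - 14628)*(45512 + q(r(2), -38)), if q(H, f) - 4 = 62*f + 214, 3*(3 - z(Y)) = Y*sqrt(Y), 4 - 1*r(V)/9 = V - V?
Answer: -634344750 + 939770*I*sqrt(65) ≈ -6.3434e+8 + 7.5767e+6*I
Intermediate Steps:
r(V) = 36 (r(V) = 36 - 9*(V - V) = 36 - 9*0 = 36 + 0 = 36)
z(Y) = 3 - Y**(3/2)/3 (z(Y) = 3 - Y*sqrt(Y)/3 = 3 - Y**(3/2)/3)
q(H, f) = 218 + 62*f (q(H, f) = 4 + (62*f + 214) = 4 + (214 + 62*f) = 218 + 62*f)
(z(-65) - 14628)*(45512 + q(r(2), -38)) = ((3 - (-65)*I*sqrt(65)/3) - 14628)*(45512 + (218 + 62*(-38))) = ((3 - (-65)*I*sqrt(65)/3) - 14628)*(45512 + (218 - 2356)) = ((3 + 65*I*sqrt(65)/3) - 14628)*(45512 - 2138) = (-14625 + 65*I*sqrt(65)/3)*43374 = -634344750 + 939770*I*sqrt(65)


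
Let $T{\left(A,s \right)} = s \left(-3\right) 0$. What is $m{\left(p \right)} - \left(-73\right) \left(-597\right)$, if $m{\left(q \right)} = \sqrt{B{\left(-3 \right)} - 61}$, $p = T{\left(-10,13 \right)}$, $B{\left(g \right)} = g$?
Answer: $-43581 + 8 i \approx -43581.0 + 8.0 i$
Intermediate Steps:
$T{\left(A,s \right)} = 0$ ($T{\left(A,s \right)} = - 3 s 0 = 0$)
$p = 0$
$m{\left(q \right)} = 8 i$ ($m{\left(q \right)} = \sqrt{-3 - 61} = \sqrt{-64} = 8 i$)
$m{\left(p \right)} - \left(-73\right) \left(-597\right) = 8 i - \left(-73\right) \left(-597\right) = 8 i - 43581 = -43581 + 8 i$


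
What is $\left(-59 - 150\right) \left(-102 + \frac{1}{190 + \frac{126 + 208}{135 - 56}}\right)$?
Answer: $\frac{327086881}{15344} \approx 21317.0$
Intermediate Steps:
$\left(-59 - 150\right) \left(-102 + \frac{1}{190 + \frac{126 + 208}{135 - 56}}\right) = - 209 \left(-102 + \frac{1}{190 + \frac{334}{79}}\right) = - 209 \left(-102 + \frac{1}{\frac{15344}{79}}\right) = - 209 \left(-102 + \frac{79}{15344}\right) = \left(-209\right) \left(- \frac{1565009}{15344}\right) = \frac{327086881}{15344}$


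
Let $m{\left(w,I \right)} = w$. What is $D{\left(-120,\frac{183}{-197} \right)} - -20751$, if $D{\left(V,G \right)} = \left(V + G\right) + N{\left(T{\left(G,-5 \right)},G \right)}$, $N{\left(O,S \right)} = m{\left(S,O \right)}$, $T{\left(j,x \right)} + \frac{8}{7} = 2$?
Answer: $\frac{4063941}{197} \approx 20629.0$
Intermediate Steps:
$T{\left(j,x \right)} = \frac{6}{7}$ ($T{\left(j,x \right)} = - \frac{8}{7} + 2 = \frac{6}{7}$)
$N{\left(O,S \right)} = S$
$D{\left(V,G \right)} = V + 2 G$ ($D{\left(V,G \right)} = \left(V + G\right) + G = \left(G + V\right) + G = V + 2 G$)
$D{\left(-120,\frac{183}{-197} \right)} - -20751 = \left(-120 + 2 \frac{183}{-197}\right) - -20751 = \left(-120 + 2 \cdot 183 \left(- \frac{1}{197}\right)\right) + 20751 = \left(-120 + 2 \left(- \frac{183}{197}\right)\right) + 20751 = \left(-120 - \frac{366}{197}\right) + 20751 = - \frac{24006}{197} + 20751 = \frac{4063941}{197}$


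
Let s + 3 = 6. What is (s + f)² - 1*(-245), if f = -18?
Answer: 470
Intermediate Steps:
s = 3 (s = -3 + 6 = 3)
(s + f)² - 1*(-245) = (3 - 18)² - 1*(-245) = (-15)² + 245 = 225 + 245 = 470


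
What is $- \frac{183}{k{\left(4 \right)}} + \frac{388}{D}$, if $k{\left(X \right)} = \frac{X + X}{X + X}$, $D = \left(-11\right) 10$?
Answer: $- \frac{10259}{55} \approx -186.53$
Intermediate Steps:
$D = -110$
$k{\left(X \right)} = 1$ ($k{\left(X \right)} = \frac{2 X}{2 X} = 2 X \frac{1}{2 X} = 1$)
$- \frac{183}{k{\left(4 \right)}} + \frac{388}{D} = - \frac{183}{1} + \frac{388}{-110} = \left(-183\right) 1 + 388 \left(- \frac{1}{110}\right) = -183 - \frac{194}{55} = - \frac{10259}{55}$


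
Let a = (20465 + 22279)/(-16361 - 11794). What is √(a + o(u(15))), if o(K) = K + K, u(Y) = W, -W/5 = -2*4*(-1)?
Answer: 2*I*√1794993870/9385 ≈ 9.0287*I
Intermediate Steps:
W = -40 (W = -5*(-2*4)*(-1) = -(-40)*(-1) = -5*8 = -40)
a = -14248/9385 (a = 42744/(-28155) = 42744*(-1/28155) = -14248/9385 ≈ -1.5182)
u(Y) = -40
o(K) = 2*K
√(a + o(u(15))) = √(-14248/9385 + 2*(-40)) = √(-14248/9385 - 80) = √(-765048/9385) = 2*I*√1794993870/9385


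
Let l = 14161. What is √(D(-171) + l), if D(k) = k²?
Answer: √43402 ≈ 208.33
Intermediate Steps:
√(D(-171) + l) = √((-171)² + 14161) = √(29241 + 14161) = √43402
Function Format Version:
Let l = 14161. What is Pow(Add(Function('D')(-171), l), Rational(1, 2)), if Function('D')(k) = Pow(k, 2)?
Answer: Pow(43402, Rational(1, 2)) ≈ 208.33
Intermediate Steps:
Pow(Add(Function('D')(-171), l), Rational(1, 2)) = Pow(Add(Pow(-171, 2), 14161), Rational(1, 2)) = Pow(Add(29241, 14161), Rational(1, 2)) = Pow(43402, Rational(1, 2))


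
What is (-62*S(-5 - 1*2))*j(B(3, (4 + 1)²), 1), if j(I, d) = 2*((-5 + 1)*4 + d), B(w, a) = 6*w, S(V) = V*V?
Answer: 91140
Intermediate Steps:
S(V) = V²
j(I, d) = -32 + 2*d (j(I, d) = 2*(-4*4 + d) = 2*(-16 + d) = -32 + 2*d)
(-62*S(-5 - 1*2))*j(B(3, (4 + 1)²), 1) = (-62*(-5 - 1*2)²)*(-32 + 2*1) = (-62*(-5 - 2)²)*(-32 + 2) = -62*(-7)²*(-30) = -62*49*(-30) = -3038*(-30) = 91140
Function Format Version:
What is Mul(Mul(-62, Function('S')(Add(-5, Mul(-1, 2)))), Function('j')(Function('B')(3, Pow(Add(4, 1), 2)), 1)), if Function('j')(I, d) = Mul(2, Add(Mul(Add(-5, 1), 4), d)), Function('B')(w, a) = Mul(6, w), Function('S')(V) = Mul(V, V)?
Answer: 91140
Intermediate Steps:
Function('S')(V) = Pow(V, 2)
Function('j')(I, d) = Add(-32, Mul(2, d)) (Function('j')(I, d) = Mul(2, Add(Mul(-4, 4), d)) = Mul(2, Add(-16, d)) = Add(-32, Mul(2, d)))
Mul(Mul(-62, Function('S')(Add(-5, Mul(-1, 2)))), Function('j')(Function('B')(3, Pow(Add(4, 1), 2)), 1)) = Mul(Mul(-62, Pow(Add(-5, Mul(-1, 2)), 2)), Add(-32, Mul(2, 1))) = Mul(Mul(-62, Pow(Add(-5, -2), 2)), Add(-32, 2)) = Mul(Mul(-62, Pow(-7, 2)), -30) = Mul(Mul(-62, 49), -30) = Mul(-3038, -30) = 91140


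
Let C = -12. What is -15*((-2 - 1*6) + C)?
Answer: 300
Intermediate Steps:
-15*((-2 - 1*6) + C) = -15*((-2 - 1*6) - 12) = -15*((-2 - 6) - 12) = -15*(-8 - 12) = -15*(-20) = 300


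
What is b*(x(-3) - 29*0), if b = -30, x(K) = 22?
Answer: -660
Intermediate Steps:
b*(x(-3) - 29*0) = -30*(22 - 29*0) = -30*(22 + 0) = -30*22 = -660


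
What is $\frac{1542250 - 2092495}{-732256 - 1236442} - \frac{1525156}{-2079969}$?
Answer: $\frac{4147064109293}{4094830810362} \approx 1.0128$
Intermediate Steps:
$\frac{1542250 - 2092495}{-732256 - 1236442} - \frac{1525156}{-2079969} = - \frac{550245}{-1968698} - 1525156 \left(- \frac{1}{2079969}\right) = \left(-550245\right) \left(- \frac{1}{1968698}\right) - - \frac{1525156}{2079969} = \frac{550245}{1968698} + \frac{1525156}{2079969} = \frac{4147064109293}{4094830810362}$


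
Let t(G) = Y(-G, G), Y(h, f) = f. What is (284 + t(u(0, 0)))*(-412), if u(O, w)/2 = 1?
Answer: -117832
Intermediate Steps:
u(O, w) = 2 (u(O, w) = 2*1 = 2)
t(G) = G
(284 + t(u(0, 0)))*(-412) = (284 + 2)*(-412) = 286*(-412) = -117832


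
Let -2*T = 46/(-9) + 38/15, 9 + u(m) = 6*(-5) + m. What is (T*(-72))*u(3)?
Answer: 16704/5 ≈ 3340.8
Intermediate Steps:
u(m) = -39 + m (u(m) = -9 + (6*(-5) + m) = -9 + (-30 + m) = -39 + m)
T = 58/45 (T = -(46/(-9) + 38/15)/2 = -(46*(-⅑) + 38*(1/15))/2 = -(-46/9 + 38/15)/2 = -½*(-116/45) = 58/45 ≈ 1.2889)
(T*(-72))*u(3) = ((58/45)*(-72))*(-39 + 3) = -464/5*(-36) = 16704/5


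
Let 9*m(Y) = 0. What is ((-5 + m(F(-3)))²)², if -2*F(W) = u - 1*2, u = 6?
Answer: 625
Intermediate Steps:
F(W) = -2 (F(W) = -(6 - 1*2)/2 = -(6 - 2)/2 = -½*4 = -2)
m(Y) = 0 (m(Y) = (⅑)*0 = 0)
((-5 + m(F(-3)))²)² = ((-5 + 0)²)² = ((-5)²)² = 25² = 625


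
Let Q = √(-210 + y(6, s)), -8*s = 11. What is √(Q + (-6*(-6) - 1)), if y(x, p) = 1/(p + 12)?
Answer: √(252875 + 85*I*√1516570)/85 ≈ 6.0366 + 1.2*I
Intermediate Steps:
s = -11/8 (s = -⅛*11 = -11/8 ≈ -1.3750)
y(x, p) = 1/(12 + p)
Q = I*√1516570/85 (Q = √(-210 + 1/(12 - 11/8)) = √(-210 + 1/(85/8)) = √(-210 + 8/85) = √(-17842/85) = I*√1516570/85 ≈ 14.488*I)
√(Q + (-6*(-6) - 1)) = √(I*√1516570/85 + (-6*(-6) - 1)) = √(I*√1516570/85 + (36 - 1)) = √(I*√1516570/85 + 35) = √(35 + I*√1516570/85)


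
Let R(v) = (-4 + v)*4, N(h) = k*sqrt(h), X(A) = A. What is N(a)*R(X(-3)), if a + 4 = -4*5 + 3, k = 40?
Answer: -1120*I*sqrt(21) ≈ -5132.5*I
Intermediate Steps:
a = -21 (a = -4 + (-4*5 + 3) = -4 + (-20 + 3) = -4 - 17 = -21)
N(h) = 40*sqrt(h)
R(v) = -16 + 4*v
N(a)*R(X(-3)) = (40*sqrt(-21))*(-16 + 4*(-3)) = (40*(I*sqrt(21)))*(-16 - 12) = (40*I*sqrt(21))*(-28) = -1120*I*sqrt(21)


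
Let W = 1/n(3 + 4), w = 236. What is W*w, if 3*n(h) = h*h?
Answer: 708/49 ≈ 14.449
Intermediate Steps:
n(h) = h²/3 (n(h) = (h*h)/3 = h²/3)
W = 3/49 (W = 1/((3 + 4)²/3) = 1/((⅓)*7²) = 1/((⅓)*49) = 1/(49/3) = 3/49 ≈ 0.061224)
W*w = (3/49)*236 = 708/49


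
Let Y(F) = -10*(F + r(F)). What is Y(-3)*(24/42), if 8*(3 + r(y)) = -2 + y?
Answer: 265/7 ≈ 37.857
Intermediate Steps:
r(y) = -13/4 + y/8 (r(y) = -3 + (-2 + y)/8 = -3 + (-¼ + y/8) = -13/4 + y/8)
Y(F) = 65/2 - 45*F/4 (Y(F) = -10*(F + (-13/4 + F/8)) = -10*(-13/4 + 9*F/8) = 65/2 - 45*F/4)
Y(-3)*(24/42) = (65/2 - 45/4*(-3))*(24/42) = (65/2 + 135/4)*(24*(1/42)) = (265/4)*(4/7) = 265/7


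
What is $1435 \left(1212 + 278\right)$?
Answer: $2138150$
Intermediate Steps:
$1435 \left(1212 + 278\right) = 1435 \cdot 1490 = 2138150$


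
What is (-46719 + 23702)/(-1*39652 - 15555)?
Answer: 23017/55207 ≈ 0.41692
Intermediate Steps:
(-46719 + 23702)/(-1*39652 - 15555) = -23017/(-39652 - 15555) = -23017/(-55207) = -23017*(-1/55207) = 23017/55207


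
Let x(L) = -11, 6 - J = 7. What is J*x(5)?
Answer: 11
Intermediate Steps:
J = -1 (J = 6 - 1*7 = 6 - 7 = -1)
J*x(5) = -1*(-11) = 11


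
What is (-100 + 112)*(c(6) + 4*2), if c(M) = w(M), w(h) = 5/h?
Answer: 106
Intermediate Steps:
c(M) = 5/M
(-100 + 112)*(c(6) + 4*2) = (-100 + 112)*(5/6 + 4*2) = 12*(5*(1/6) + 8) = 12*(5/6 + 8) = 12*(53/6) = 106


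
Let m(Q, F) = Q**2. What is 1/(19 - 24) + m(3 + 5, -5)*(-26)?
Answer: -8321/5 ≈ -1664.2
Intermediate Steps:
1/(19 - 24) + m(3 + 5, -5)*(-26) = 1/(19 - 24) + (3 + 5)**2*(-26) = 1/(-5) + 8**2*(-26) = -1/5 + 64*(-26) = -1/5 - 1664 = -8321/5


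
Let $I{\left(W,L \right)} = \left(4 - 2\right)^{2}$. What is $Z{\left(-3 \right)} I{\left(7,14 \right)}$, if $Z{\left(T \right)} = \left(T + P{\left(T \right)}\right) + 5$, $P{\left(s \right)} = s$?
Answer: $-4$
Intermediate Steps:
$Z{\left(T \right)} = 5 + 2 T$ ($Z{\left(T \right)} = \left(T + T\right) + 5 = 2 T + 5 = 5 + 2 T$)
$I{\left(W,L \right)} = 4$ ($I{\left(W,L \right)} = 2^{2} = 4$)
$Z{\left(-3 \right)} I{\left(7,14 \right)} = \left(5 + 2 \left(-3\right)\right) 4 = \left(5 - 6\right) 4 = \left(-1\right) 4 = -4$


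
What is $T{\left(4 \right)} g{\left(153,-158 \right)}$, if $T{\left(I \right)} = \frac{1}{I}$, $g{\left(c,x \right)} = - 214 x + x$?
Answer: $\frac{16827}{2} \approx 8413.5$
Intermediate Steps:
$g{\left(c,x \right)} = - 213 x$
$T{\left(4 \right)} g{\left(153,-158 \right)} = \frac{\left(-213\right) \left(-158\right)}{4} = \frac{1}{4} \cdot 33654 = \frac{16827}{2}$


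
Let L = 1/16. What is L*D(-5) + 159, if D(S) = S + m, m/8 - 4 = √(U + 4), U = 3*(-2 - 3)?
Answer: 2571/16 + I*√11/2 ≈ 160.69 + 1.6583*I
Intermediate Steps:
U = -15 (U = 3*(-5) = -15)
m = 32 + 8*I*√11 (m = 32 + 8*√(-15 + 4) = 32 + 8*√(-11) = 32 + 8*(I*√11) = 32 + 8*I*√11 ≈ 32.0 + 26.533*I)
L = 1/16 ≈ 0.062500
D(S) = 32 + S + 8*I*√11 (D(S) = S + (32 + 8*I*√11) = 32 + S + 8*I*√11)
L*D(-5) + 159 = (32 - 5 + 8*I*√11)/16 + 159 = (27 + 8*I*√11)/16 + 159 = (27/16 + I*√11/2) + 159 = 2571/16 + I*√11/2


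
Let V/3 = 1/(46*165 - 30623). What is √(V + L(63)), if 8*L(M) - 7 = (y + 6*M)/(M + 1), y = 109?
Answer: √991999939054/737056 ≈ 1.3513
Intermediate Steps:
L(M) = 7/8 + (109 + 6*M)/(8*(1 + M)) (L(M) = 7/8 + ((109 + 6*M)/(M + 1))/8 = 7/8 + ((109 + 6*M)/(1 + M))/8 = 7/8 + (109 + 6*M)/(8*(1 + M)))
V = -3/23033 (V = 3/(46*165 - 30623) = 3/(7590 - 30623) = 3/(-23033) = 3*(-1/23033) = -3/23033 ≈ -0.00013025)
√(V + L(63)) = √(-3/23033 + (116 + 13*63)/(8*(1 + 63))) = √(-3/23033 + (⅛)*(116 + 819)/64) = √(-3/23033 + (⅛)*(1/64)*935) = √(-3/23033 + 935/512) = √(21534319/11792896) = √991999939054/737056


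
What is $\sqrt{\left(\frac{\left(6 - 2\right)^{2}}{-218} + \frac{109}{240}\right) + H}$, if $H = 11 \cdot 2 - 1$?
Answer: $\frac{\sqrt{914489835}}{6540} \approx 4.6239$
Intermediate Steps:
$H = 21$ ($H = 22 - 1 = 21$)
$\sqrt{\left(\frac{\left(6 - 2\right)^{2}}{-218} + \frac{109}{240}\right) + H} = \sqrt{\left(\frac{\left(6 - 2\right)^{2}}{-218} + \frac{109}{240}\right) + 21} = \sqrt{\left(4^{2} \left(- \frac{1}{218}\right) + 109 \cdot \frac{1}{240}\right) + 21} = \sqrt{\left(16 \left(- \frac{1}{218}\right) + \frac{109}{240}\right) + 21} = \sqrt{\left(- \frac{8}{109} + \frac{109}{240}\right) + 21} = \sqrt{\frac{9961}{26160} + 21} = \sqrt{\frac{559321}{26160}} = \frac{\sqrt{914489835}}{6540}$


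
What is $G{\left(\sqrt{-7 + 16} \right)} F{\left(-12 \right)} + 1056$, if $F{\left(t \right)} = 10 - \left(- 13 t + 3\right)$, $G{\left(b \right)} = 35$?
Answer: $-4159$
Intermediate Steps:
$F{\left(t \right)} = 7 + 13 t$ ($F{\left(t \right)} = 10 - \left(3 - 13 t\right) = 10 + \left(-3 + 13 t\right) = 7 + 13 t$)
$G{\left(\sqrt{-7 + 16} \right)} F{\left(-12 \right)} + 1056 = 35 \left(7 + 13 \left(-12\right)\right) + 1056 = 35 \left(7 - 156\right) + 1056 = 35 \left(-149\right) + 1056 = -5215 + 1056 = -4159$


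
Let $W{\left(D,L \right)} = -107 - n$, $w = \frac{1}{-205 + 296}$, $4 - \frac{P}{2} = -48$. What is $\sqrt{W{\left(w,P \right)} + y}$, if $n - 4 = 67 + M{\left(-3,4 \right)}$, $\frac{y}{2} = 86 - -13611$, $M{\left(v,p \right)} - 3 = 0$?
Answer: $\sqrt{27213} \approx 164.96$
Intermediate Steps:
$P = 104$ ($P = 8 - -96 = 8 + 96 = 104$)
$M{\left(v,p \right)} = 3$ ($M{\left(v,p \right)} = 3 + 0 = 3$)
$y = 27394$ ($y = 2 \left(86 - -13611\right) = 2 \left(86 + 13611\right) = 2 \cdot 13697 = 27394$)
$w = \frac{1}{91} \approx 0.010989$
$n = 74$ ($n = 4 + \left(67 + 3\right) = 4 + 70 = 74$)
$W{\left(D,L \right)} = -181$ ($W{\left(D,L \right)} = -107 - 74 = -181$)
$\sqrt{W{\left(w,P \right)} + y} = \sqrt{-181 + 27394} = \sqrt{27213}$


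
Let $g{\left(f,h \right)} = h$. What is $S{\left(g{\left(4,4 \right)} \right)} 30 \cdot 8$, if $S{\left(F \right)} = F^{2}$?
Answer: $3840$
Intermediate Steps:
$S{\left(g{\left(4,4 \right)} \right)} 30 \cdot 8 = 4^{2} \cdot 30 \cdot 8 = 16 \cdot 240 = 3840$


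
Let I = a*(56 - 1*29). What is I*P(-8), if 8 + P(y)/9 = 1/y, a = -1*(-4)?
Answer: -15795/2 ≈ -7897.5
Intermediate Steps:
a = 4
P(y) = -72 + 9/y
I = 108 (I = 4*(56 - 1*29) = 4*(56 - 29) = 4*27 = 108)
I*P(-8) = 108*(-72 + 9/(-8)) = 108*(-72 + 9*(-⅛)) = 108*(-72 - 9/8) = 108*(-585/8) = -15795/2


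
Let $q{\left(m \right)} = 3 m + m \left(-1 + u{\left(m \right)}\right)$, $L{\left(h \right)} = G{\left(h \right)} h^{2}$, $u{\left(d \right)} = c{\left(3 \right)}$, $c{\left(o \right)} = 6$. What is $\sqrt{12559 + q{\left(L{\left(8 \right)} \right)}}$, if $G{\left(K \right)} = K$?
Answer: $\sqrt{16655} \approx 129.05$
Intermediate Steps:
$u{\left(d \right)} = 6$
$L{\left(h \right)} = h^{3}$ ($L{\left(h \right)} = h h^{2} = h^{3}$)
$q{\left(m \right)} = 8 m$ ($q{\left(m \right)} = 3 m + m \left(-1 + 6\right) = 3 m + m 5 = 3 m + 5 m = 8 m$)
$\sqrt{12559 + q{\left(L{\left(8 \right)} \right)}} = \sqrt{12559 + 8 \cdot 8^{3}} = \sqrt{12559 + 8 \cdot 512} = \sqrt{12559 + 4096} = \sqrt{16655}$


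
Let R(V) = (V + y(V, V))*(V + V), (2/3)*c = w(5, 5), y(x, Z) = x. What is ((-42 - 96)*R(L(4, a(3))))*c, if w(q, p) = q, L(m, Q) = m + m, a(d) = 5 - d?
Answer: -264960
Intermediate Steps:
L(m, Q) = 2*m
c = 15/2 (c = (3/2)*5 = 15/2 ≈ 7.5000)
R(V) = 4*V**2 (R(V) = (V + V)*(V + V) = (2*V)*(2*V) = 4*V**2)
((-42 - 96)*R(L(4, a(3))))*c = ((-42 - 96)*(4*(2*4)**2))*(15/2) = -552*8**2*(15/2) = -552*64*(15/2) = -138*256*(15/2) = -35328*15/2 = -264960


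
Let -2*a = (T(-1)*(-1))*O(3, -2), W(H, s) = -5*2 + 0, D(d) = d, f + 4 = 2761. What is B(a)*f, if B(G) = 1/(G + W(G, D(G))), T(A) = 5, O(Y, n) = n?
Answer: -919/5 ≈ -183.80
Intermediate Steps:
f = 2757 (f = -4 + 2761 = 2757)
W(H, s) = -10 (W(H, s) = -10 + 0 = -10)
a = -5 (a = -5*(-1)*(-2)/2 = -(-5)*(-2)/2 = -1/2*10 = -5)
B(G) = 1/(-10 + G) (B(G) = 1/(G - 10) = 1/(-10 + G))
B(a)*f = 2757/(-10 - 5) = 2757/(-15) = -1/15*2757 = -919/5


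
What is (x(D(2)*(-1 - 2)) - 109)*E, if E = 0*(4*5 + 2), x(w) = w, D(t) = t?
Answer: 0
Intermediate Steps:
E = 0 (E = 0*(20 + 2) = 0*22 = 0)
(x(D(2)*(-1 - 2)) - 109)*E = (2*(-1 - 2) - 109)*0 = (2*(-3) - 109)*0 = (-6 - 109)*0 = -115*0 = 0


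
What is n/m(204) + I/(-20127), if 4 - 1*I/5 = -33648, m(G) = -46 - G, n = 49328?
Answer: -517444828/2515875 ≈ -205.67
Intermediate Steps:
I = 168260 (I = 20 - 5*(-33648) = 20 + 168240 = 168260)
n/m(204) + I/(-20127) = 49328/(-46 - 1*204) + 168260/(-20127) = 49328/(-46 - 204) + 168260*(-1/20127) = 49328/(-250) - 168260/20127 = 49328*(-1/250) - 168260/20127 = -24664/125 - 168260/20127 = -517444828/2515875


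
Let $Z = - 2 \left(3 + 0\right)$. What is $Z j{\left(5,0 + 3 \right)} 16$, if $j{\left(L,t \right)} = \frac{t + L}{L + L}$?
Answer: $- \frac{384}{5} \approx -76.8$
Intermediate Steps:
$Z = -6$ ($Z = \left(-2\right) 3 = -6$)
$j{\left(L,t \right)} = \frac{L + t}{2 L}$
$Z j{\left(5,0 + 3 \right)} 16 = - 6 \frac{5 + \left(0 + 3\right)}{2 \cdot 5} \cdot 16 = - 6 \cdot \frac{1}{2} \cdot \frac{1}{5} \left(5 + 3\right) 16 = - 6 \cdot \frac{1}{2} \cdot \frac{1}{5} \cdot 8 \cdot 16 = \left(-6\right) \frac{4}{5} \cdot 16 = \left(- \frac{24}{5}\right) 16 = - \frac{384}{5}$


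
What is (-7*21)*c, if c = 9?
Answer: -1323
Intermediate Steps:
(-7*21)*c = -7*21*9 = -147*9 = -1323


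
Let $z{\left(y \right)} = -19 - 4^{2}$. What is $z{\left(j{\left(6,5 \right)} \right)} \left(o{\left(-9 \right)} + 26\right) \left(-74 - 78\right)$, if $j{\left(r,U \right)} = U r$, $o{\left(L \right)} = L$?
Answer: $90440$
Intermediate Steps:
$z{\left(y \right)} = -35$ ($z{\left(y \right)} = -19 - 16 = -35$)
$z{\left(j{\left(6,5 \right)} \right)} \left(o{\left(-9 \right)} + 26\right) \left(-74 - 78\right) = - 35 \left(-9 + 26\right) \left(-74 - 78\right) = - 35 \cdot 17 \left(-152\right) = \left(-35\right) \left(-2584\right) = 90440$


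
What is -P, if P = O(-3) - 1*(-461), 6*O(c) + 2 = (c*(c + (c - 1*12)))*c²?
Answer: -1625/3 ≈ -541.67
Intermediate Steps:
O(c) = -⅓ + c³*(-12 + 2*c)/6 (O(c) = -⅓ + ((c*(c + (c - 1*12)))*c²)/6 = -⅓ + ((c*(c + (c - 12)))*c²)/6 = -⅓ + ((c*(c + (-12 + c)))*c²)/6 = -⅓ + ((c*(-12 + 2*c))*c²)/6 = -⅓ + (c³*(-12 + 2*c))/6 = -⅓ + c³*(-12 + 2*c)/6)
P = 1625/3 (P = (-⅓ - 2*(-3)³ + (⅓)*(-3)⁴) - 1*(-461) = (-⅓ - 2*(-27) + (⅓)*81) + 461 = (-⅓ + 54 + 27) + 461 = 242/3 + 461 = 1625/3 ≈ 541.67)
-P = -1*1625/3 = -1625/3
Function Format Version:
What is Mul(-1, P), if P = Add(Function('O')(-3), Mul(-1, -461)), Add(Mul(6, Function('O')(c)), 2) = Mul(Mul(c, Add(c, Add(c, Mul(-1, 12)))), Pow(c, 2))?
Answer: Rational(-1625, 3) ≈ -541.67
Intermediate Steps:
Function('O')(c) = Add(Rational(-1, 3), Mul(Rational(1, 6), Pow(c, 3), Add(-12, Mul(2, c)))) (Function('O')(c) = Add(Rational(-1, 3), Mul(Rational(1, 6), Mul(Mul(c, Add(c, Add(c, Mul(-1, 12)))), Pow(c, 2)))) = Add(Rational(-1, 3), Mul(Rational(1, 6), Mul(Mul(c, Add(c, Add(c, -12))), Pow(c, 2)))) = Add(Rational(-1, 3), Mul(Rational(1, 6), Mul(Mul(c, Add(c, Add(-12, c))), Pow(c, 2)))) = Add(Rational(-1, 3), Mul(Rational(1, 6), Mul(Mul(c, Add(-12, Mul(2, c))), Pow(c, 2)))) = Add(Rational(-1, 3), Mul(Rational(1, 6), Mul(Pow(c, 3), Add(-12, Mul(2, c))))) = Add(Rational(-1, 3), Mul(Rational(1, 6), Pow(c, 3), Add(-12, Mul(2, c)))))
P = Rational(1625, 3) (P = Add(Add(Rational(-1, 3), Mul(-2, Pow(-3, 3)), Mul(Rational(1, 3), Pow(-3, 4))), Mul(-1, -461)) = Add(Add(Rational(-1, 3), Mul(-2, -27), Mul(Rational(1, 3), 81)), 461) = Add(Add(Rational(-1, 3), 54, 27), 461) = Add(Rational(242, 3), 461) = Rational(1625, 3) ≈ 541.67)
Mul(-1, P) = Mul(-1, Rational(1625, 3)) = Rational(-1625, 3)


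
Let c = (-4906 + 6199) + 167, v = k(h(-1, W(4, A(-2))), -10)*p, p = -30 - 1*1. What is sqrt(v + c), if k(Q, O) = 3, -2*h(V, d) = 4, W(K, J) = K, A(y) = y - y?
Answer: sqrt(1367) ≈ 36.973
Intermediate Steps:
A(y) = 0
p = -31 (p = -30 - 1 = -31)
h(V, d) = -2 (h(V, d) = -1/2*4 = -2)
v = -93 (v = 3*(-31) = -93)
c = 1460 (c = 1293 + 167 = 1460)
sqrt(v + c) = sqrt(-93 + 1460) = sqrt(1367)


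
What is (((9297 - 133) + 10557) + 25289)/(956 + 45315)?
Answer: 45010/46271 ≈ 0.97275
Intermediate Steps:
(((9297 - 133) + 10557) + 25289)/(956 + 45315) = ((9164 + 10557) + 25289)/46271 = (19721 + 25289)*(1/46271) = 45010*(1/46271) = 45010/46271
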